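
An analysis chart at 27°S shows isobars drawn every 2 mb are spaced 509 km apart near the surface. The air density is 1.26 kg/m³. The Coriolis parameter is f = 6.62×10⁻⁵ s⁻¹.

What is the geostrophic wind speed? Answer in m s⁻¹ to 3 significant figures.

4.71 m s⁻¹

Pressure gradient: |∂P/∂n| = 200 Pa / 509000 m = 3.93×10⁻⁴ Pa/m
Geostrophic balance (pressure-gradient force = Coriolis force):
V_g = (1/(fρ)) |∂P/∂n| = 3.93×10⁻⁴ / (6.62×10⁻⁵ × 1.26) = 4.71 m/s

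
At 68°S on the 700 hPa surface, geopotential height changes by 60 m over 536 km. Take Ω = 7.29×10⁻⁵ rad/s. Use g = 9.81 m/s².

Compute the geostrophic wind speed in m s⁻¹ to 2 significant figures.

8.1 m s⁻¹

Coriolis parameter at 68°S:
f = 2Ω sin φ = 2 × 7.29×10⁻⁵ × sin 68° = 1.35×10⁻⁴ s⁻¹
Height gradient: |∂Z/∂n| = 60 m / 536000 m = 1.12×10⁻⁴
On a pressure surface, geostrophic balance gives V_g = (g/f)|∂Z/∂n|:
V_g = 9.81 × 1.12×10⁻⁴ / 1.35×10⁻⁴ = 8.12 m/s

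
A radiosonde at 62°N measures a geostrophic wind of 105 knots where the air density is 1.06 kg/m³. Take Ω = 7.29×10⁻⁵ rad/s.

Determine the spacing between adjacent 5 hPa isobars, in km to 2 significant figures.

68 km

Coriolis parameter at 62°N:
f = 2Ω sin φ = 2 × 7.29×10⁻⁵ × sin 62° = 1.29×10⁻⁴ s⁻¹
Wind speed in SI: 105 knots = 54.0 m/s
Geostrophic balance rearranged: |∂P/∂n| = f ρ V_g
|∂P/∂n| = 1.29×10⁻⁴ × 1.06 × 54.0 = 7.37×10⁻³ Pa/m
Isobar spacing: Δn = ΔP/|∂P/∂n| = 500 Pa / 7.37×10⁻³ Pa/m = 67834 m ≈ 68 km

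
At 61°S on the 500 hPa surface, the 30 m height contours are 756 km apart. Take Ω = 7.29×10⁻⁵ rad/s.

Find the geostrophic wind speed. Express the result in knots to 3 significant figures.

5.93 knots

Coriolis parameter at 61°S:
f = 2Ω sin φ = 2 × 7.29×10⁻⁵ × sin 61° = 1.28×10⁻⁴ s⁻¹
Height gradient: |∂Z/∂n| = 30 m / 756000 m = 3.97×10⁻⁵
On a pressure surface, geostrophic balance gives V_g = (g/f)|∂Z/∂n|:
V_g = 9.81 × 3.97×10⁻⁵ / 1.28×10⁻⁴ = 3.05 m/s
Converting: 3.05 m/s × 1.944 = 5.93 knots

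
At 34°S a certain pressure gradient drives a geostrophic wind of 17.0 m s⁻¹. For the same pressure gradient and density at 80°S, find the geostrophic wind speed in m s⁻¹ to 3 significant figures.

With the same pressure gradient and density, V_g ∝ 1/f ∝ 1/sin φ.
V₂ = V₁ · sin φ₁ / sin φ₂ = 17.0 × sin 34° / sin 80°
V₂ = 17.0 × 0.5592/0.9848 = 9.65 m s⁻¹

9.65 m s⁻¹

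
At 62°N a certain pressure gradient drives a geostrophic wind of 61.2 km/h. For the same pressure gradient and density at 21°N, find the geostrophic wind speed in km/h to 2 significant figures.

150 km/h

With the same pressure gradient and density, V_g ∝ 1/f ∝ 1/sin φ.
V₂ = V₁ · sin φ₁ / sin φ₂ = 61.2 × sin 62° / sin 21°
V₂ = 61.2 × 0.8829/0.3584 = 150 km/h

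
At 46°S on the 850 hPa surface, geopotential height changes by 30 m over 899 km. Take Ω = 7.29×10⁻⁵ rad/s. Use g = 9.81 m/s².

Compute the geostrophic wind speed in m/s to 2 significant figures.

3.1 m/s

Coriolis parameter at 46°S:
f = 2Ω sin φ = 2 × 7.29×10⁻⁵ × sin 46° = 1.05×10⁻⁴ s⁻¹
Height gradient: |∂Z/∂n| = 30 m / 899000 m = 3.34×10⁻⁵
On a pressure surface, geostrophic balance gives V_g = (g/f)|∂Z/∂n|:
V_g = 9.81 × 3.34×10⁻⁵ / 1.05×10⁻⁴ = 3.12 m/s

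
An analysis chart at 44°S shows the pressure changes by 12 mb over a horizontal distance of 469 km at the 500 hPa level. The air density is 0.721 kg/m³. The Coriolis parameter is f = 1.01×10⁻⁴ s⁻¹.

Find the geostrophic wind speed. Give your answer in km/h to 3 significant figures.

Pressure gradient: |∂P/∂n| = 1200 Pa / 469000 m = 2.56×10⁻³ Pa/m
Geostrophic balance (pressure-gradient force = Coriolis force):
V_g = (1/(fρ)) |∂P/∂n| = 2.56×10⁻³ / (1.01×10⁻⁴ × 0.721) = 35.1 m/s
Converting: 35.1 m/s × 3.6 = 126 km/h

126 km/h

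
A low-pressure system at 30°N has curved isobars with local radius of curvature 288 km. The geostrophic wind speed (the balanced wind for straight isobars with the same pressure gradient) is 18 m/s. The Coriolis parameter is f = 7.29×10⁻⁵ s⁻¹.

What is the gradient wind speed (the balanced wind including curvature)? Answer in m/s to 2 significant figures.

Around a low, centrifugal force acts outward with Coriolis, so pressure-gradient force balances both:
(1/ρ)|∂P/∂n| = fV + V²/R  →  V² + fR·V − fR·V_g = 0
With fR = 7.29×10⁻⁵ × 288×10³ m = 21.0 m/s:
V = [−fR + √((fR)² + 4 fR V_g)]/2 = [−21.0 + √(21.0² + 4×21.0×18)]/2 = 11.6 m/s
Subgeostrophic (V < V_g = 18 m/s), as expected around a low.

12 m/s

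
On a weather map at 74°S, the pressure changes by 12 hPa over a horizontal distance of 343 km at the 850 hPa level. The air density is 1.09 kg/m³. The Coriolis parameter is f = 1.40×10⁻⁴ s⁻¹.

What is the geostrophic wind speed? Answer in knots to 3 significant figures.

Pressure gradient: |∂P/∂n| = 1200 Pa / 343000 m = 3.50×10⁻³ Pa/m
Geostrophic balance (pressure-gradient force = Coriolis force):
V_g = (1/(fρ)) |∂P/∂n| = 3.50×10⁻³ / (1.40×10⁻⁴ × 1.09) = 22.9 m/s
Converting: 22.9 m/s × 1.944 = 44.6 knots

44.6 knots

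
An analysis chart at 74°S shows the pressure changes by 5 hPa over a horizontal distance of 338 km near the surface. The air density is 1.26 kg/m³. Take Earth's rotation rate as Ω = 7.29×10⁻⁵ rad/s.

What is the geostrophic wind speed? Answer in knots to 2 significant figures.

Coriolis parameter at 74°S:
f = 2Ω sin φ = 2 × 7.29×10⁻⁵ × sin 74° = 1.40×10⁻⁴ s⁻¹
Pressure gradient: |∂P/∂n| = 500 Pa / 338000 m = 1.48×10⁻³ Pa/m
Geostrophic balance (pressure-gradient force = Coriolis force):
V_g = (1/(fρ)) |∂P/∂n| = 1.48×10⁻³ / (1.40×10⁻⁴ × 1.26) = 8.38 m/s
Converting: 8.38 m/s × 1.944 = 16 knots

16 knots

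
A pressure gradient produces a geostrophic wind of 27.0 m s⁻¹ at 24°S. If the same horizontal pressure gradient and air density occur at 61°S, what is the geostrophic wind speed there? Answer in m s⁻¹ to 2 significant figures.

With the same pressure gradient and density, V_g ∝ 1/f ∝ 1/sin φ.
V₂ = V₁ · sin φ₁ / sin φ₂ = 27.0 × sin 24° / sin 61°
V₂ = 27.0 × 0.4067/0.8746 = 13 m s⁻¹

13 m s⁻¹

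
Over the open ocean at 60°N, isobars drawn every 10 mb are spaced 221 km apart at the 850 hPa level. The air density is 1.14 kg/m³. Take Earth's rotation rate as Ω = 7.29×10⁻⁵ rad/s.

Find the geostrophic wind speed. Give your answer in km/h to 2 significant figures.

110 km/h

Coriolis parameter at 60°N:
f = 2Ω sin φ = 2 × 7.29×10⁻⁵ × sin 60° = 1.26×10⁻⁴ s⁻¹
Pressure gradient: |∂P/∂n| = 1000 Pa / 221000 m = 4.52×10⁻³ Pa/m
Geostrophic balance (pressure-gradient force = Coriolis force):
V_g = (1/(fρ)) |∂P/∂n| = 4.52×10⁻³ / (1.26×10⁻⁴ × 1.14) = 31.4 m/s
Converting: 31.4 m/s × 3.6 = 110 km/h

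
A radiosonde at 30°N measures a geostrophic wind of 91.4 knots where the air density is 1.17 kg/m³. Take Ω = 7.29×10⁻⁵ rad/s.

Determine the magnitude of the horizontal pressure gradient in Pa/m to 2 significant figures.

Coriolis parameter at 30°N:
f = 2Ω sin φ = 2 × 7.29×10⁻⁵ × sin 30° = 7.29×10⁻⁵ s⁻¹
Wind speed in SI: 91.4 knots = 47.0 m/s
Geostrophic balance rearranged: |∂P/∂n| = f ρ V_g
|∂P/∂n| = 7.29×10⁻⁵ × 1.17 × 47.0 = 4.01×10⁻³ Pa/m

4.0×10⁻³ Pa/m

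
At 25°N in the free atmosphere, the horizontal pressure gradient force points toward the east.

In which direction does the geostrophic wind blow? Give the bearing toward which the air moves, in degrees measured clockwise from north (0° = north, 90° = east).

180°

The pressure-gradient force points toward the east (bearing 090°).
Geostrophic balance: in the Northern Hemisphere the Coriolis force deflects motion to the right, so the geostrophic wind blows 90° to the right of the pressure-gradient force (low pressure on the left).
Rotating 090° by 90° clockwise gives 180° — the wind blows toward the south.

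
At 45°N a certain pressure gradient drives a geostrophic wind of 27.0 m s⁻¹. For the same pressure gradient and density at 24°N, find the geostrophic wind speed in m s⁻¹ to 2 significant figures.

With the same pressure gradient and density, V_g ∝ 1/f ∝ 1/sin φ.
V₂ = V₁ · sin φ₁ / sin φ₂ = 27.0 × sin 45° / sin 24°
V₂ = 27.0 × 0.7071/0.4067 = 47 m s⁻¹

47 m s⁻¹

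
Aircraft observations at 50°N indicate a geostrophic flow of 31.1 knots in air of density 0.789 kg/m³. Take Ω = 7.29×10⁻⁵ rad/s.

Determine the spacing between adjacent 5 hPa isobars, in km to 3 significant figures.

355 km

Coriolis parameter at 50°N:
f = 2Ω sin φ = 2 × 7.29×10⁻⁵ × sin 50° = 1.12×10⁻⁴ s⁻¹
Wind speed in SI: 31.1 knots = 16.0 m/s
Geostrophic balance rearranged: |∂P/∂n| = f ρ V_g
|∂P/∂n| = 1.12×10⁻⁴ × 0.789 × 16.0 = 1.41×10⁻³ Pa/m
Isobar spacing: Δn = ΔP/|∂P/∂n| = 500 Pa / 1.41×10⁻³ Pa/m = 354636 m ≈ 355 km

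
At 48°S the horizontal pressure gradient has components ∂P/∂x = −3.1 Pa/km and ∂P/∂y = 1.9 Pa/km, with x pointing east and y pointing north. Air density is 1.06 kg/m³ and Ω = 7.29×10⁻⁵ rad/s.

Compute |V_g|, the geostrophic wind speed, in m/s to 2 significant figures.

32 m/s

Coriolis parameter at 48°S:
f = 2Ω sin φ = 2 × 7.29×10⁻⁵ × sin 48° = 1.08×10⁻⁴ s⁻¹
In the Southern Hemisphere f is negative: f = −1.08×10⁻⁴ s⁻¹.
Component geostrophic relations (x east, y north):
u_g = −(1/(fρ)) ∂P/∂y,  v_g = (1/(fρ)) ∂P/∂x
u_g = −(1.9×10⁻³)/(−1.08×10⁻⁴ × 1.06) = 16.5 m/s;  v_g = (−3.1×10⁻³)/(−1.08×10⁻⁴ × 1.06) = 27.0 m/s
|V_g| = √(u_g² + v_g²) = 31.7 m/s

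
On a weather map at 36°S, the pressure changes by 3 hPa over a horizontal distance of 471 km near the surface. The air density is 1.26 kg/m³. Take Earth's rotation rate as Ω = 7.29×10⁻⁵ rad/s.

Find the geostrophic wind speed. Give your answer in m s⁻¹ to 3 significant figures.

5.90 m s⁻¹

Coriolis parameter at 36°S:
f = 2Ω sin φ = 2 × 7.29×10⁻⁵ × sin 36° = 8.57×10⁻⁵ s⁻¹
Pressure gradient: |∂P/∂n| = 300 Pa / 471000 m = 6.37×10⁻⁴ Pa/m
Geostrophic balance (pressure-gradient force = Coriolis force):
V_g = (1/(fρ)) |∂P/∂n| = 6.37×10⁻⁴ / (8.57×10⁻⁵ × 1.26) = 5.90 m/s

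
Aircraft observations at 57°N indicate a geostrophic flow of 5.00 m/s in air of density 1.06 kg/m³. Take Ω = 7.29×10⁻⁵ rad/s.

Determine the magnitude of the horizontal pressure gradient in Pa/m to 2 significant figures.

Coriolis parameter at 57°N:
f = 2Ω sin φ = 2 × 7.29×10⁻⁵ × sin 57° = 1.22×10⁻⁴ s⁻¹
Geostrophic balance rearranged: |∂P/∂n| = f ρ V_g
|∂P/∂n| = 1.22×10⁻⁴ × 1.06 × 5.00 = 6.48×10⁻⁴ Pa/m

6.5×10⁻⁴ Pa/m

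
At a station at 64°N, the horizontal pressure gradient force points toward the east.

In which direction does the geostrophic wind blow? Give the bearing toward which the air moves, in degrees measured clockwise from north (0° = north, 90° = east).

180°

The pressure-gradient force points toward the east (bearing 090°).
Geostrophic balance: in the Northern Hemisphere the Coriolis force deflects motion to the right, so the geostrophic wind blows 90° to the right of the pressure-gradient force (low pressure on the left).
Rotating 090° by 90° clockwise gives 180° — the wind blows toward the south.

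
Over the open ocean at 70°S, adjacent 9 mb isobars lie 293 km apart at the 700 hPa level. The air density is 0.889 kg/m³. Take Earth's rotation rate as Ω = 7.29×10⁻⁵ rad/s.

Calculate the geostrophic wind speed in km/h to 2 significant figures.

Coriolis parameter at 70°S:
f = 2Ω sin φ = 2 × 7.29×10⁻⁵ × sin 70° = 1.37×10⁻⁴ s⁻¹
Pressure gradient: |∂P/∂n| = 900 Pa / 293000 m = 3.07×10⁻³ Pa/m
Geostrophic balance (pressure-gradient force = Coriolis force):
V_g = (1/(fρ)) |∂P/∂n| = 3.07×10⁻³ / (1.37×10⁻⁴ × 0.889) = 25.2 m/s
Converting: 25.2 m/s × 3.6 = 91 km/h

91 km/h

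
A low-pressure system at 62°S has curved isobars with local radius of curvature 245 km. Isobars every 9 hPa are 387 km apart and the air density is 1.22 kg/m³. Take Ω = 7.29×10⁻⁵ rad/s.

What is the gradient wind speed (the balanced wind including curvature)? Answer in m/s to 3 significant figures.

11.0 m/s

Coriolis parameter at 62°S:
f = 2Ω sin φ = 2 × 7.29×10⁻⁵ × sin 62° = 1.29×10⁻⁴ s⁻¹
Pressure gradient: |∂P/∂n| = 900 Pa / 387000 m = 2.33×10⁻³ Pa/m
Geostrophic speed: V_g = |∂P/∂n|/(fρ) = 2.33×10⁻³/(1.29×10⁻⁴ × 1.22) = 14.8 m/s
Around a low, centrifugal force acts outward with Coriolis, so pressure-gradient force balances both:
(1/ρ)|∂P/∂n| = fV + V²/R  →  V² + fR·V − fR·V_g = 0
With fR = 1.29×10⁻⁴ × 245×10³ m = 31.5 m/s:
V = [−fR + √((fR)² + 4 fR V_g)]/2 = [−31.5 + √(31.5² + 4×31.5×14.8)]/2 = 11 m/s
Subgeostrophic (V < V_g = 14.8 m/s), as expected around a low.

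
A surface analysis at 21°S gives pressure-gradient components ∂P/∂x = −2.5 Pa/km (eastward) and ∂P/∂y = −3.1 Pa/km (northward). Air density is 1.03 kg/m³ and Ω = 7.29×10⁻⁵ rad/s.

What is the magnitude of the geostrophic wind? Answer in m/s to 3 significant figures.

74.0 m/s

Coriolis parameter at 21°S:
f = 2Ω sin φ = 2 × 7.29×10⁻⁵ × sin 21° = 5.23×10⁻⁵ s⁻¹
In the Southern Hemisphere f is negative: f = −5.23×10⁻⁵ s⁻¹.
Component geostrophic relations (x east, y north):
u_g = −(1/(fρ)) ∂P/∂y,  v_g = (1/(fρ)) ∂P/∂x
u_g = −(−3.1×10⁻³)/(−5.23×10⁻⁵ × 1.03) = −57.6 m/s;  v_g = (−2.5×10⁻³)/(−5.23×10⁻⁵ × 1.03) = 46.5 m/s
|V_g| = √(u_g² + v_g²) = 74.0 m/s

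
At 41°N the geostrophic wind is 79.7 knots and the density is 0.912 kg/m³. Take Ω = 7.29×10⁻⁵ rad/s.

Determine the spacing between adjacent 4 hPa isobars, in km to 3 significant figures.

Coriolis parameter at 41°N:
f = 2Ω sin φ = 2 × 7.29×10⁻⁵ × sin 41° = 9.57×10⁻⁵ s⁻¹
Wind speed in SI: 79.7 knots = 41.0 m/s
Geostrophic balance rearranged: |∂P/∂n| = f ρ V_g
|∂P/∂n| = 9.57×10⁻⁵ × 0.912 × 41.0 = 3.58×10⁻³ Pa/m
Isobar spacing: Δn = ΔP/|∂P/∂n| = 400 Pa / 3.58×10⁻³ Pa/m = 111833 m ≈ 112 km

112 km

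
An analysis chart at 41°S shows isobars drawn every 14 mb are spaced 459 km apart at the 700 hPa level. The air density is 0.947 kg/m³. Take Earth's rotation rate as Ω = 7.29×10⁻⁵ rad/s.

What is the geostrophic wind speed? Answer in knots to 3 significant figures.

65.5 knots

Coriolis parameter at 41°S:
f = 2Ω sin φ = 2 × 7.29×10⁻⁵ × sin 41° = 9.57×10⁻⁵ s⁻¹
Pressure gradient: |∂P/∂n| = 1400 Pa / 459000 m = 3.05×10⁻³ Pa/m
Geostrophic balance (pressure-gradient force = Coriolis force):
V_g = (1/(fρ)) |∂P/∂n| = 3.05×10⁻³ / (9.57×10⁻⁵ × 0.947) = 33.7 m/s
Converting: 33.7 m/s × 1.944 = 65.5 knots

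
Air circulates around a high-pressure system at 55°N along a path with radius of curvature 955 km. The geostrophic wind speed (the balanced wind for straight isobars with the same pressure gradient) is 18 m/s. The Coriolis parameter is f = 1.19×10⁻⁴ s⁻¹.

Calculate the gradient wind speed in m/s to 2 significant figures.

Around a high, pressure-gradient force acts outward with centrifugal, so Coriolis balances both:
fV = (1/ρ)|∂P/∂n| + V²/R  →  V² − fR·V + fR·V_g = 0
With fR = 1.19×10⁻⁴ × 955×10³ m = 114 m/s:
V = [fR − √((fR)² − 4 fR V_g)]/2 = [114 − √(114² − 4×114×18)]/2 = 22.4 m/s
Supergeostrophic (V > V_g = 18 m/s), as expected around a high.

22 m/s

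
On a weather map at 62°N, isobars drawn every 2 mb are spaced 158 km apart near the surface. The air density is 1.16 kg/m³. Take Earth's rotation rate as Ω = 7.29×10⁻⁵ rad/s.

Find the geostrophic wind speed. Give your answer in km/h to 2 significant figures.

Coriolis parameter at 62°N:
f = 2Ω sin φ = 2 × 7.29×10⁻⁵ × sin 62° = 1.29×10⁻⁴ s⁻¹
Pressure gradient: |∂P/∂n| = 200 Pa / 158000 m = 1.27×10⁻³ Pa/m
Geostrophic balance (pressure-gradient force = Coriolis force):
V_g = (1/(fρ)) |∂P/∂n| = 1.27×10⁻³ / (1.29×10⁻⁴ × 1.16) = 8.48 m/s
Converting: 8.48 m/s × 3.6 = 31 km/h

31 km/h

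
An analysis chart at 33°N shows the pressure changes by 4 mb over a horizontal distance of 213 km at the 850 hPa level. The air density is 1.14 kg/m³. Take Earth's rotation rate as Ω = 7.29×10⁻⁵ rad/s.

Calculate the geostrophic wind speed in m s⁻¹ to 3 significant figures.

Coriolis parameter at 33°N:
f = 2Ω sin φ = 2 × 7.29×10⁻⁵ × sin 33° = 7.94×10⁻⁵ s⁻¹
Pressure gradient: |∂P/∂n| = 400 Pa / 213000 m = 1.88×10⁻³ Pa/m
Geostrophic balance (pressure-gradient force = Coriolis force):
V_g = (1/(fρ)) |∂P/∂n| = 1.88×10⁻³ / (7.94×10⁻⁵ × 1.14) = 20.7 m/s

20.7 m s⁻¹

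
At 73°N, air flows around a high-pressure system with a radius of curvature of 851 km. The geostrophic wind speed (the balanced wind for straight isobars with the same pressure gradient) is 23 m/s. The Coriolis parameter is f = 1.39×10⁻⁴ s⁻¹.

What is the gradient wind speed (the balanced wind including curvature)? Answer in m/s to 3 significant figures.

Around a high, pressure-gradient force acts outward with centrifugal, so Coriolis balances both:
fV = (1/ρ)|∂P/∂n| + V²/R  →  V² − fR·V + fR·V_g = 0
With fR = 1.39×10⁻⁴ × 851×10³ m = 118 m/s:
V = [fR − √((fR)² − 4 fR V_g)]/2 = [118 − √(118² − 4×118×23)]/2 = 31.3 m/s
Supergeostrophic (V > V_g = 23 m/s), as expected around a high.

31.3 m/s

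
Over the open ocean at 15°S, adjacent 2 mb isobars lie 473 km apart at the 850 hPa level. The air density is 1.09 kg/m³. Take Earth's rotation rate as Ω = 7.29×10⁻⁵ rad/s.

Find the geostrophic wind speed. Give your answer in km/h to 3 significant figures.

Coriolis parameter at 15°S:
f = 2Ω sin φ = 2 × 7.29×10⁻⁵ × sin 15° = 3.77×10⁻⁵ s⁻¹
Pressure gradient: |∂P/∂n| = 200 Pa / 473000 m = 4.23×10⁻⁴ Pa/m
Geostrophic balance (pressure-gradient force = Coriolis force):
V_g = (1/(fρ)) |∂P/∂n| = 4.23×10⁻⁴ / (3.77×10⁻⁵ × 1.09) = 10.3 m/s
Converting: 10.3 m/s × 3.6 = 37.0 km/h

37.0 km/h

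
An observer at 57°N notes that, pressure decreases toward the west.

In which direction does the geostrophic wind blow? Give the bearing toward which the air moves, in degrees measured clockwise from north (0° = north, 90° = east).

000°

The pressure-gradient force points toward the west (bearing 270°).
Geostrophic balance: in the Northern Hemisphere the Coriolis force deflects motion to the right, so the geostrophic wind blows 90° to the right of the pressure-gradient force (low pressure on the left).
Rotating 270° by 90° clockwise gives 000° — the wind blows toward the north.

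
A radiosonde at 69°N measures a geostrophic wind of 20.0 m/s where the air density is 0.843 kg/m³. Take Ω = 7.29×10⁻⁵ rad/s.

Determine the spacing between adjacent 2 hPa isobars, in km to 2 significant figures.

Coriolis parameter at 69°N:
f = 2Ω sin φ = 2 × 7.29×10⁻⁵ × sin 69° = 1.36×10⁻⁴ s⁻¹
Geostrophic balance rearranged: |∂P/∂n| = f ρ V_g
|∂P/∂n| = 1.36×10⁻⁴ × 0.843 × 20.0 = 2.29×10⁻³ Pa/m
Isobar spacing: Δn = ΔP/|∂P/∂n| = 200 Pa / 2.29×10⁻³ Pa/m = 87149 m ≈ 87 km

87 km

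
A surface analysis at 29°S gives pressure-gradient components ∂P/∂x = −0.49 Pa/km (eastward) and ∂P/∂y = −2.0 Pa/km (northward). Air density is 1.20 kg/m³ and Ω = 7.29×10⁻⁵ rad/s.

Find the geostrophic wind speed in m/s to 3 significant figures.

24.3 m/s

Coriolis parameter at 29°S:
f = 2Ω sin φ = 2 × 7.29×10⁻⁵ × sin 29° = 7.07×10⁻⁵ s⁻¹
In the Southern Hemisphere f is negative: f = −7.07×10⁻⁵ s⁻¹.
Component geostrophic relations (x east, y north):
u_g = −(1/(fρ)) ∂P/∂y,  v_g = (1/(fρ)) ∂P/∂x
u_g = −(−2.0×10⁻³)/(−7.07×10⁻⁵ × 1.20) = −23.6 m/s;  v_g = (−0.49×10⁻³)/(−7.07×10⁻⁵ × 1.20) = 5.78 m/s
|V_g| = √(u_g² + v_g²) = 24.3 m/s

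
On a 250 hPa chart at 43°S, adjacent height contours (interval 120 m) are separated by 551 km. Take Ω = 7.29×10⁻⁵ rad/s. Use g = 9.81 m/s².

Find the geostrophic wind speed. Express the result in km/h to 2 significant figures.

77 km/h

Coriolis parameter at 43°S:
f = 2Ω sin φ = 2 × 7.29×10⁻⁵ × sin 43° = 9.94×10⁻⁵ s⁻¹
Height gradient: |∂Z/∂n| = 120 m / 551000 m = 2.18×10⁻⁴
On a pressure surface, geostrophic balance gives V_g = (g/f)|∂Z/∂n|:
V_g = 9.81 × 2.18×10⁻⁴ / 9.94×10⁻⁵ = 21.5 m/s
Converting: 21.5 m/s × 3.6 = 77 km/h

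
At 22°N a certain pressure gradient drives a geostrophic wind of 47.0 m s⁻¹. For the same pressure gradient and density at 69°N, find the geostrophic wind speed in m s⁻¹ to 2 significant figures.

With the same pressure gradient and density, V_g ∝ 1/f ∝ 1/sin φ.
V₂ = V₁ · sin φ₁ / sin φ₂ = 47.0 × sin 22° / sin 69°
V₂ = 47.0 × 0.3746/0.9336 = 19 m s⁻¹

19 m s⁻¹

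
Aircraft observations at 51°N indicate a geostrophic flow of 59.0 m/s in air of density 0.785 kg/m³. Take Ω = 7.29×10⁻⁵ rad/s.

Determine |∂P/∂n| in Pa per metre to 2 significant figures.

Coriolis parameter at 51°N:
f = 2Ω sin φ = 2 × 7.29×10⁻⁵ × sin 51° = 1.13×10⁻⁴ s⁻¹
Geostrophic balance rearranged: |∂P/∂n| = f ρ V_g
|∂P/∂n| = 1.13×10⁻⁴ × 0.785 × 59.0 = 5.25×10⁻³ Pa/m

5.2×10⁻³ Pa/m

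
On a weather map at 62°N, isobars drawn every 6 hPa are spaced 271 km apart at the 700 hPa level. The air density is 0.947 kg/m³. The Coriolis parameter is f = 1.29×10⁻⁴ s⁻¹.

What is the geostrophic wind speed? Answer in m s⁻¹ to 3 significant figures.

18.1 m s⁻¹

Pressure gradient: |∂P/∂n| = 600 Pa / 271000 m = 2.21×10⁻³ Pa/m
Geostrophic balance (pressure-gradient force = Coriolis force):
V_g = (1/(fρ)) |∂P/∂n| = 2.21×10⁻³ / (1.29×10⁻⁴ × 0.947) = 18.1 m/s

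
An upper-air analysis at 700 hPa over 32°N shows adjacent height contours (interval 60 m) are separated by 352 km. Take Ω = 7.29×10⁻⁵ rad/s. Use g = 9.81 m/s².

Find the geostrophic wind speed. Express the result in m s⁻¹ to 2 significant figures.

22 m s⁻¹

Coriolis parameter at 32°N:
f = 2Ω sin φ = 2 × 7.29×10⁻⁵ × sin 32° = 7.73×10⁻⁵ s⁻¹
Height gradient: |∂Z/∂n| = 60 m / 352000 m = 1.70×10⁻⁴
On a pressure surface, geostrophic balance gives V_g = (g/f)|∂Z/∂n|:
V_g = 9.81 × 1.70×10⁻⁴ / 7.73×10⁻⁵ = 21.6 m/s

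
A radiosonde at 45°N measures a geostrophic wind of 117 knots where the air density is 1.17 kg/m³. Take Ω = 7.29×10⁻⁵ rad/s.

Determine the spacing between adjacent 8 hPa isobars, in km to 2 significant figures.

Coriolis parameter at 45°N:
f = 2Ω sin φ = 2 × 7.29×10⁻⁵ × sin 45° = 1.03×10⁻⁴ s⁻¹
Wind speed in SI: 117 knots = 60.2 m/s
Geostrophic balance rearranged: |∂P/∂n| = f ρ V_g
|∂P/∂n| = 1.03×10⁻⁴ × 1.17 × 60.2 = 7.26×10⁻³ Pa/m
Isobar spacing: Δn = ΔP/|∂P/∂n| = 800 Pa / 7.26×10⁻³ Pa/m = 110189 m ≈ 110 km

110 km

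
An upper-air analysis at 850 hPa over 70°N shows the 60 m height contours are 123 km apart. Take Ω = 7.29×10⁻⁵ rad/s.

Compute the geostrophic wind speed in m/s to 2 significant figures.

35 m/s

Coriolis parameter at 70°N:
f = 2Ω sin φ = 2 × 7.29×10⁻⁵ × sin 70° = 1.37×10⁻⁴ s⁻¹
Height gradient: |∂Z/∂n| = 60 m / 123000 m = 4.88×10⁻⁴
On a pressure surface, geostrophic balance gives V_g = (g/f)|∂Z/∂n|:
V_g = 9.81 × 4.88×10⁻⁴ / 1.37×10⁻⁴ = 34.9 m/s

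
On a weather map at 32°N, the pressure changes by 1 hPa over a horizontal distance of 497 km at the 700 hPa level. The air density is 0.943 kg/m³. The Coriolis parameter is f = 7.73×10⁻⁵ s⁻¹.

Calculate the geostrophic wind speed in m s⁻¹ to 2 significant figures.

Pressure gradient: |∂P/∂n| = 100 Pa / 497000 m = 2.01×10⁻⁴ Pa/m
Geostrophic balance (pressure-gradient force = Coriolis force):
V_g = (1/(fρ)) |∂P/∂n| = 2.01×10⁻⁴ / (7.73×10⁻⁵ × 0.943) = 2.76 m/s

2.8 m s⁻¹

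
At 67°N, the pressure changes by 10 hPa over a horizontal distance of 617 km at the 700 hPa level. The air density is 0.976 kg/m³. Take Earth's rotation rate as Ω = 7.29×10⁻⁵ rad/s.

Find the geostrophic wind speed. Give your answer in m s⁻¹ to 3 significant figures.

Coriolis parameter at 67°N:
f = 2Ω sin φ = 2 × 7.29×10⁻⁵ × sin 67° = 1.34×10⁻⁴ s⁻¹
Pressure gradient: |∂P/∂n| = 1000 Pa / 617000 m = 1.62×10⁻³ Pa/m
Geostrophic balance (pressure-gradient force = Coriolis force):
V_g = (1/(fρ)) |∂P/∂n| = 1.62×10⁻³ / (1.34×10⁻⁴ × 0.976) = 12.4 m/s

12.4 m s⁻¹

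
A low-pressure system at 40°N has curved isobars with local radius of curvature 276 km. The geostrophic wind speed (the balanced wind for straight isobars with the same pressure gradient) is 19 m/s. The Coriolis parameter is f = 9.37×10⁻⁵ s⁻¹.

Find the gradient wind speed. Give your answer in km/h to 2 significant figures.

Around a low, centrifugal force acts outward with Coriolis, so pressure-gradient force balances both:
(1/ρ)|∂P/∂n| = fV + V²/R  →  V² + fR·V − fR·V_g = 0
With fR = 9.37×10⁻⁵ × 276×10³ m = 25.9 m/s:
V = [−fR + √((fR)² + 4 fR V_g)]/2 = [−25.9 + √(25.9² + 4×25.9×19)]/2 = 12.7 m/s
Subgeostrophic (V < V_g = 19 m/s), as expected around a low.
Converting: 12.7 m/s × 3.6 = 46 km/h

46 km/h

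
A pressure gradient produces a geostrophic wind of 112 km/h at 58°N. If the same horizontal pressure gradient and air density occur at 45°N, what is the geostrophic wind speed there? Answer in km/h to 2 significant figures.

With the same pressure gradient and density, V_g ∝ 1/f ∝ 1/sin φ.
V₂ = V₁ · sin φ₁ / sin φ₂ = 112 × sin 58° / sin 45°
V₂ = 112 × 0.8480/0.7071 = 130 km/h

130 km/h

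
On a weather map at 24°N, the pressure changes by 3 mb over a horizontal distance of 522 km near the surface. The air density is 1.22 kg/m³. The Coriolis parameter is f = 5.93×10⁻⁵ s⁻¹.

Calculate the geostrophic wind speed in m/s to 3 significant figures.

7.94 m/s

Pressure gradient: |∂P/∂n| = 300 Pa / 522000 m = 5.75×10⁻⁴ Pa/m
Geostrophic balance (pressure-gradient force = Coriolis force):
V_g = (1/(fρ)) |∂P/∂n| = 5.75×10⁻⁴ / (5.93×10⁻⁵ × 1.22) = 7.94 m/s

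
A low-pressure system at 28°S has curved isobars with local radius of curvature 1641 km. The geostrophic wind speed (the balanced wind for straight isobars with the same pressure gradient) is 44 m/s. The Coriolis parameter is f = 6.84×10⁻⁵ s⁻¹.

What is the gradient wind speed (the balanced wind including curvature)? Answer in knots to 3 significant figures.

65.7 knots

Around a low, centrifugal force acts outward with Coriolis, so pressure-gradient force balances both:
(1/ρ)|∂P/∂n| = fV + V²/R  →  V² + fR·V − fR·V_g = 0
With fR = 6.84×10⁻⁵ × 1641×10³ m = 112 m/s:
V = [−fR + √((fR)² + 4 fR V_g)]/2 = [−112 + √(112² + 4×112×44)]/2 = 33.8 m/s
Subgeostrophic (V < V_g = 44 m/s), as expected around a low.
Converting: 33.8 m/s × 1.944 = 65.7 knots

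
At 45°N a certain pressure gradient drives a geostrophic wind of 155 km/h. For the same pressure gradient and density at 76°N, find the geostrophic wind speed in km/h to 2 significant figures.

With the same pressure gradient and density, V_g ∝ 1/f ∝ 1/sin φ.
V₂ = V₁ · sin φ₁ / sin φ₂ = 155 × sin 45° / sin 76°
V₂ = 155 × 0.7071/0.9703 = 110 km/h

110 km/h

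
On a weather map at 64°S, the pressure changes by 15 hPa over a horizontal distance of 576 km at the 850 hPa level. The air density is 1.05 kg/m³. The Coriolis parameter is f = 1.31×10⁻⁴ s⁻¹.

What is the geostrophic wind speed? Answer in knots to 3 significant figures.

Pressure gradient: |∂P/∂n| = 1500 Pa / 576000 m = 2.60×10⁻³ Pa/m
Geostrophic balance (pressure-gradient force = Coriolis force):
V_g = (1/(fρ)) |∂P/∂n| = 2.60×10⁻³ / (1.31×10⁻⁴ × 1.05) = 18.9 m/s
Converting: 18.9 m/s × 1.944 = 36.8 knots

36.8 knots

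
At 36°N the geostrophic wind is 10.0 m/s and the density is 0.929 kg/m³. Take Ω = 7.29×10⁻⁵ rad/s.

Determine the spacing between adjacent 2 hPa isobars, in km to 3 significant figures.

Coriolis parameter at 36°N:
f = 2Ω sin φ = 2 × 7.29×10⁻⁵ × sin 36° = 8.57×10⁻⁵ s⁻¹
Geostrophic balance rearranged: |∂P/∂n| = f ρ V_g
|∂P/∂n| = 8.57×10⁻⁵ × 0.929 × 10.0 = 7.96×10⁻⁴ Pa/m
Isobar spacing: Δn = ΔP/|∂P/∂n| = 200 Pa / 7.96×10⁻⁴ Pa/m = 251211 m ≈ 251 km

251 km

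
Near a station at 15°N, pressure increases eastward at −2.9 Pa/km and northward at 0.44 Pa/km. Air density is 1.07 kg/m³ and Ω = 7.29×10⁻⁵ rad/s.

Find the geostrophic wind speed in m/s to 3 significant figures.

72.6 m/s

Coriolis parameter at 15°N:
f = 2Ω sin φ = 2 × 7.29×10⁻⁵ × sin 15° = 3.77×10⁻⁵ s⁻¹
Component geostrophic relations (x east, y north):
u_g = −(1/(fρ)) ∂P/∂y,  v_g = (1/(fρ)) ∂P/∂x
u_g = −(0.44×10⁻³)/(3.77×10⁻⁵ × 1.07) = −10.9 m/s;  v_g = (−2.9×10⁻³)/(3.77×10⁻⁵ × 1.07) = −71.8 m/s
|V_g| = √(u_g² + v_g²) = 72.6 m/s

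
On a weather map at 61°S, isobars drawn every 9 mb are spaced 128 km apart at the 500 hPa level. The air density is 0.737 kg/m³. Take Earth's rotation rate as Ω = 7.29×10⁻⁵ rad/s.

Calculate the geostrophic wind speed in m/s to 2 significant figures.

Coriolis parameter at 61°S:
f = 2Ω sin φ = 2 × 7.29×10⁻⁵ × sin 61° = 1.28×10⁻⁴ s⁻¹
Pressure gradient: |∂P/∂n| = 900 Pa / 128000 m = 7.03×10⁻³ Pa/m
Geostrophic balance (pressure-gradient force = Coriolis force):
V_g = (1/(fρ)) |∂P/∂n| = 7.03×10⁻³ / (1.28×10⁻⁴ × 0.737) = 74.8 m/s

75 m/s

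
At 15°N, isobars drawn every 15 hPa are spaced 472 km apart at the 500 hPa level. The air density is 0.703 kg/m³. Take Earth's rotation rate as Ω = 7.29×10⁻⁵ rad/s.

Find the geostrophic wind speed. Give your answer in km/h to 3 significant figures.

431 km/h

Coriolis parameter at 15°N:
f = 2Ω sin φ = 2 × 7.29×10⁻⁵ × sin 15° = 3.77×10⁻⁵ s⁻¹
Pressure gradient: |∂P/∂n| = 1500 Pa / 472000 m = 3.18×10⁻³ Pa/m
Geostrophic balance (pressure-gradient force = Coriolis force):
V_g = (1/(fρ)) |∂P/∂n| = 3.18×10⁻³ / (3.77×10⁻⁵ × 0.703) = 120 m/s
Converting: 120 m/s × 3.6 = 431 km/h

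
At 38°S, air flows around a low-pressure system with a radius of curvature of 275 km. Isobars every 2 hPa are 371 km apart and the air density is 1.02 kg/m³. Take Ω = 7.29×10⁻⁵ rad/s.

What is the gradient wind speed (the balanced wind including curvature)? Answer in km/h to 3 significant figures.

Coriolis parameter at 38°S:
f = 2Ω sin φ = 2 × 7.29×10⁻⁵ × sin 38° = 8.98×10⁻⁵ s⁻¹
Pressure gradient: |∂P/∂n| = 200 Pa / 371000 m = 5.39×10⁻⁴ Pa/m
Geostrophic speed: V_g = |∂P/∂n|/(fρ) = 5.39×10⁻⁴/(8.98×10⁻⁵ × 1.02) = 5.89 m/s
Around a low, centrifugal force acts outward with Coriolis, so pressure-gradient force balances both:
(1/ρ)|∂P/∂n| = fV + V²/R  →  V² + fR·V − fR·V_g = 0
With fR = 8.98×10⁻⁵ × 275×10³ m = 24.7 m/s:
V = [−fR + √((fR)² + 4 fR V_g)]/2 = [−24.7 + √(24.7² + 4×24.7×5.89)]/2 = 4.91 m/s
Subgeostrophic (V < V_g = 5.89 m/s), as expected around a low.
Converting: 4.91 m/s × 3.6 = 17.7 km/h

17.7 km/h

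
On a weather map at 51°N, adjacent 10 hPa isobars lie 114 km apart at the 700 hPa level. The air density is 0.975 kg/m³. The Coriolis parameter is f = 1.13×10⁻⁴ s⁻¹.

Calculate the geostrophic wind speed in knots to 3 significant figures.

155 knots

Pressure gradient: |∂P/∂n| = 1000 Pa / 114000 m = 8.77×10⁻³ Pa/m
Geostrophic balance (pressure-gradient force = Coriolis force):
V_g = (1/(fρ)) |∂P/∂n| = 8.77×10⁻³ / (1.13×10⁻⁴ × 0.975) = 79.6 m/s
Converting: 79.6 m/s × 1.944 = 155 knots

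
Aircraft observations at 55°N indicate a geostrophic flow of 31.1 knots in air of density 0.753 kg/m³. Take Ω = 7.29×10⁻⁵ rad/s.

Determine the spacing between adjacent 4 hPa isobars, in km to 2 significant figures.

280 km

Coriolis parameter at 55°N:
f = 2Ω sin φ = 2 × 7.29×10⁻⁵ × sin 55° = 1.19×10⁻⁴ s⁻¹
Wind speed in SI: 31.1 knots = 16.0 m/s
Geostrophic balance rearranged: |∂P/∂n| = f ρ V_g
|∂P/∂n| = 1.19×10⁻⁴ × 0.753 × 16.0 = 1.44×10⁻³ Pa/m
Isobar spacing: Δn = ΔP/|∂P/∂n| = 400 Pa / 1.44×10⁻³ Pa/m = 278000 m ≈ 280 km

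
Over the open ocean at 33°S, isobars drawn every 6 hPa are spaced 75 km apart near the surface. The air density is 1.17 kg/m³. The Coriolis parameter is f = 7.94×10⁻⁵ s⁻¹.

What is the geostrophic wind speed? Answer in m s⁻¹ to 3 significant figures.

Pressure gradient: |∂P/∂n| = 600 Pa / 75000 m = 8.00×10⁻³ Pa/m
Geostrophic balance (pressure-gradient force = Coriolis force):
V_g = (1/(fρ)) |∂P/∂n| = 8.00×10⁻³ / (7.94×10⁻⁵ × 1.17) = 86.1 m/s

86.1 m s⁻¹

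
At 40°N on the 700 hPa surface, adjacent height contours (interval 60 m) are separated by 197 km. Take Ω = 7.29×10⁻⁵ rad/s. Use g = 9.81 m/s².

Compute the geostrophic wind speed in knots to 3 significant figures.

62.0 knots

Coriolis parameter at 40°N:
f = 2Ω sin φ = 2 × 7.29×10⁻⁵ × sin 40° = 9.37×10⁻⁵ s⁻¹
Height gradient: |∂Z/∂n| = 60 m / 197000 m = 3.05×10⁻⁴
On a pressure surface, geostrophic balance gives V_g = (g/f)|∂Z/∂n|:
V_g = 9.81 × 3.05×10⁻⁴ / 9.37×10⁻⁵ = 31.9 m/s
Converting: 31.9 m/s × 1.944 = 62.0 knots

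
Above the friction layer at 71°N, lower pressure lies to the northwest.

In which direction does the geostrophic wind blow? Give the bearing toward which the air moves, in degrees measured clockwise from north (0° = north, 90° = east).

045°

The pressure-gradient force points toward the northwest (bearing 315°).
Geostrophic balance: in the Northern Hemisphere the Coriolis force deflects motion to the right, so the geostrophic wind blows 90° to the right of the pressure-gradient force (low pressure on the left).
Rotating 315° by 90° clockwise gives 045° — the wind blows toward the northeast.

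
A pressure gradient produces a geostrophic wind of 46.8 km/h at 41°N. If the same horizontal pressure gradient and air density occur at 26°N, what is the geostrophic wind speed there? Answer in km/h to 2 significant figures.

70 km/h

With the same pressure gradient and density, V_g ∝ 1/f ∝ 1/sin φ.
V₂ = V₁ · sin φ₁ / sin φ₂ = 46.8 × sin 41° / sin 26°
V₂ = 46.8 × 0.6561/0.4384 = 70 km/h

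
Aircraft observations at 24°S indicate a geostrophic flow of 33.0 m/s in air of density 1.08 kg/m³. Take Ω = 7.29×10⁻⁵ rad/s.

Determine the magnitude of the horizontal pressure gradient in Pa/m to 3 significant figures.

Coriolis parameter at 24°S:
f = 2Ω sin φ = 2 × 7.29×10⁻⁵ × sin 24° = 5.93×10⁻⁵ s⁻¹
Geostrophic balance rearranged: |∂P/∂n| = f ρ V_g
|∂P/∂n| = 5.93×10⁻⁵ × 1.08 × 33.0 = 2.11×10⁻³ Pa/m

2.11×10⁻³ Pa/m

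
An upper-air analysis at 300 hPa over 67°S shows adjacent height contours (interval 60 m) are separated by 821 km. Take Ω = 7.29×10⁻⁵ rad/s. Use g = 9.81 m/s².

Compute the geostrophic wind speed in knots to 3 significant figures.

10.4 knots

Coriolis parameter at 67°S:
f = 2Ω sin φ = 2 × 7.29×10⁻⁵ × sin 67° = 1.34×10⁻⁴ s⁻¹
Height gradient: |∂Z/∂n| = 60 m / 821000 m = 7.31×10⁻⁵
On a pressure surface, geostrophic balance gives V_g = (g/f)|∂Z/∂n|:
V_g = 9.81 × 7.31×10⁻⁵ / 1.34×10⁻⁴ = 5.34 m/s
Converting: 5.34 m/s × 1.944 = 10.4 knots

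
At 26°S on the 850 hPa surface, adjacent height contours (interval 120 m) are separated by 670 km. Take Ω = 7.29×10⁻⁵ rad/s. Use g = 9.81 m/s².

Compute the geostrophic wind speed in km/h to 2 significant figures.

Coriolis parameter at 26°S:
f = 2Ω sin φ = 2 × 7.29×10⁻⁵ × sin 26° = 6.39×10⁻⁵ s⁻¹
Height gradient: |∂Z/∂n| = 120 m / 670000 m = 1.79×10⁻⁴
On a pressure surface, geostrophic balance gives V_g = (g/f)|∂Z/∂n|:
V_g = 9.81 × 1.79×10⁻⁴ / 6.39×10⁻⁵ = 27.5 m/s
Converting: 27.5 m/s × 3.6 = 99 km/h

99 km/h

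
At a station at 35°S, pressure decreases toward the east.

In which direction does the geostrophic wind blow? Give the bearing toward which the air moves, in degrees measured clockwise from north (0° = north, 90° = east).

The pressure-gradient force points toward the east (bearing 090°).
Geostrophic balance: in the Southern Hemisphere the Coriolis force deflects motion to the left, so the geostrophic wind blows 90° to the left of the pressure-gradient force (low pressure on the right).
Rotating 090° by 90° counterclockwise gives 000° — the wind blows toward the north.

000°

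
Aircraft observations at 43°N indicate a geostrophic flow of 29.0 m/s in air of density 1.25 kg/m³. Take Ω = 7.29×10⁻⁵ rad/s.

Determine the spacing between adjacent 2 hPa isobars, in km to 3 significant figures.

55.5 km

Coriolis parameter at 43°N:
f = 2Ω sin φ = 2 × 7.29×10⁻⁵ × sin 43° = 9.94×10⁻⁵ s⁻¹
Geostrophic balance rearranged: |∂P/∂n| = f ρ V_g
|∂P/∂n| = 9.94×10⁻⁵ × 1.25 × 29.0 = 3.60×10⁻³ Pa/m
Isobar spacing: Δn = ΔP/|∂P/∂n| = 200 Pa / 3.60×10⁻³ Pa/m = 55486 m ≈ 55.5 km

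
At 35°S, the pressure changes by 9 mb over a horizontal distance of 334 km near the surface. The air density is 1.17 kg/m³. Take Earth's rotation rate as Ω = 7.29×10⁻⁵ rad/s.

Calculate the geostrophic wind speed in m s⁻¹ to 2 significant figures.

28 m s⁻¹

Coriolis parameter at 35°S:
f = 2Ω sin φ = 2 × 7.29×10⁻⁵ × sin 35° = 8.36×10⁻⁵ s⁻¹
Pressure gradient: |∂P/∂n| = 900 Pa / 334000 m = 2.69×10⁻³ Pa/m
Geostrophic balance (pressure-gradient force = Coriolis force):
V_g = (1/(fρ)) |∂P/∂n| = 2.69×10⁻³ / (8.36×10⁻⁵ × 1.17) = 27.5 m/s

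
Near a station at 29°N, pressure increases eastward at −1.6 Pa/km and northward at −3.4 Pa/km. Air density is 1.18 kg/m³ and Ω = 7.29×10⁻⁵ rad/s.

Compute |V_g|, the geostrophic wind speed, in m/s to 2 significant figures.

45 m/s

Coriolis parameter at 29°N:
f = 2Ω sin φ = 2 × 7.29×10⁻⁵ × sin 29° = 7.07×10⁻⁵ s⁻¹
Component geostrophic relations (x east, y north):
u_g = −(1/(fρ)) ∂P/∂y,  v_g = (1/(fρ)) ∂P/∂x
u_g = −(−3.4×10⁻³)/(7.07×10⁻⁵ × 1.18) = 40.8 m/s;  v_g = (−1.6×10⁻³)/(7.07×10⁻⁵ × 1.18) = −19.2 m/s
|V_g| = √(u_g² + v_g²) = 45.1 m/s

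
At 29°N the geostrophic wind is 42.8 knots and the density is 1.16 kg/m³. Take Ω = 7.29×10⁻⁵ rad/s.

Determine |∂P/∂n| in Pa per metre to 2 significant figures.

Coriolis parameter at 29°N:
f = 2Ω sin φ = 2 × 7.29×10⁻⁵ × sin 29° = 7.07×10⁻⁵ s⁻¹
Wind speed in SI: 42.8 knots = 22.0 m/s
Geostrophic balance rearranged: |∂P/∂n| = f ρ V_g
|∂P/∂n| = 7.07×10⁻⁵ × 1.16 × 22.0 = 1.81×10⁻³ Pa/m

1.8×10⁻³ Pa/m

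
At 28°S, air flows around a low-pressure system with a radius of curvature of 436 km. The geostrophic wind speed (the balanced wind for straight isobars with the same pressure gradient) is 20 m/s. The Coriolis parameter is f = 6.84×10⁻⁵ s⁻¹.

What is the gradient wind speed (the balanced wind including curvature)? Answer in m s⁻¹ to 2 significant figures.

14 m s⁻¹

Around a low, centrifugal force acts outward with Coriolis, so pressure-gradient force balances both:
(1/ρ)|∂P/∂n| = fV + V²/R  →  V² + fR·V − fR·V_g = 0
With fR = 6.84×10⁻⁵ × 436×10³ m = 29.8 m/s:
V = [−fR + √((fR)² + 4 fR V_g)]/2 = [−29.8 + √(29.8² + 4×29.8×20)]/2 = 13.7 m/s
Subgeostrophic (V < V_g = 20 m/s), as expected around a low.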